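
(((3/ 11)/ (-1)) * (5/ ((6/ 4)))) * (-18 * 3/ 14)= 270/ 77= 3.51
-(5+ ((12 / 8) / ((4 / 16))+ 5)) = -16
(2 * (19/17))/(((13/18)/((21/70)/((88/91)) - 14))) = -2060037/48620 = -42.37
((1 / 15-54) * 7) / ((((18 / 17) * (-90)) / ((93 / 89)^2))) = 92516431 / 21386700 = 4.33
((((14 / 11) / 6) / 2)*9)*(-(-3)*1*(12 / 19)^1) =378 / 209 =1.81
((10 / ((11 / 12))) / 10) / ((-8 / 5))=-15 / 22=-0.68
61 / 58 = 1.05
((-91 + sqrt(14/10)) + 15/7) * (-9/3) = 1866/7 - 3 * sqrt(35)/5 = 263.02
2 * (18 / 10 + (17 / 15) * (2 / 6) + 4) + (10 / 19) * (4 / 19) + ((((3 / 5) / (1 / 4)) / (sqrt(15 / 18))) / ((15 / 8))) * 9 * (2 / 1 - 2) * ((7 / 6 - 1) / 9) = 202516 / 16245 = 12.47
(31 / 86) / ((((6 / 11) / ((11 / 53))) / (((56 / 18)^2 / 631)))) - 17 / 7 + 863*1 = 2105067290140 / 2446121349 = 860.57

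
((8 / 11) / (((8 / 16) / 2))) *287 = 9184 / 11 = 834.91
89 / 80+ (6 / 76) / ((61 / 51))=109271 / 92720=1.18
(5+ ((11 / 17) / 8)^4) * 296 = 63289414677 / 42762752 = 1480.01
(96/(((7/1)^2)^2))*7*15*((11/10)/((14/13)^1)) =10296/2401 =4.29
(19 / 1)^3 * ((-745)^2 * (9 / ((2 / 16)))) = 274097986200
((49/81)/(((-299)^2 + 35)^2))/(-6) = -49/3887415874656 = -0.00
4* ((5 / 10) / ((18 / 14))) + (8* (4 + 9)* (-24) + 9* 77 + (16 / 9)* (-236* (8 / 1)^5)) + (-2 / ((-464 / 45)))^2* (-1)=-6660622112369 / 484416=-13749797.93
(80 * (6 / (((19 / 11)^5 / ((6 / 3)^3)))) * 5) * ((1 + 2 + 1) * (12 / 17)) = 148424601600 / 42093683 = 3526.05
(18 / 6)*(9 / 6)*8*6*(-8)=-1728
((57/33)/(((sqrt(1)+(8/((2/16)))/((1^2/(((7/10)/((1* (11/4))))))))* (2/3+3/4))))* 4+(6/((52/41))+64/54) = 23447557/3783078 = 6.20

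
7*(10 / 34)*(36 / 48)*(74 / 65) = 777 / 442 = 1.76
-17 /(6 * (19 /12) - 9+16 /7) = -238 /39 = -6.10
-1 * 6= -6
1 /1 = 1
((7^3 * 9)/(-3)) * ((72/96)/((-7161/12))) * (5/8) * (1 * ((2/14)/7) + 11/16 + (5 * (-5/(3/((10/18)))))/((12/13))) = -1367725/392832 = -3.48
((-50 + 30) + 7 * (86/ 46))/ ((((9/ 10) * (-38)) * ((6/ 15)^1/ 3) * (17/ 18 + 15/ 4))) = 23850/ 73853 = 0.32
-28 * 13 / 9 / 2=-182 / 9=-20.22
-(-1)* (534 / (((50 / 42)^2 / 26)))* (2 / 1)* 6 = 73474128 / 625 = 117558.60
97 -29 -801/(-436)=30449/436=69.84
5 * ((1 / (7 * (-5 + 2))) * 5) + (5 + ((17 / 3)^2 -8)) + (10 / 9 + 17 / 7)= 1982 / 63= 31.46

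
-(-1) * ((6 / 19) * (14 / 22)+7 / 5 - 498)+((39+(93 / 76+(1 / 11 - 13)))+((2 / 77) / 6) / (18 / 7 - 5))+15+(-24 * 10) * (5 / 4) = -160756103 / 213180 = -754.09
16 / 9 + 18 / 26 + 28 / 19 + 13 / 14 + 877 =27445631 / 31122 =881.87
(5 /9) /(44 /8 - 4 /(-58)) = 290 /2907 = 0.10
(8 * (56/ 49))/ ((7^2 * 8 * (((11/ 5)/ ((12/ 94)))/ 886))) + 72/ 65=26589432/ 11526515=2.31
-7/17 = -0.41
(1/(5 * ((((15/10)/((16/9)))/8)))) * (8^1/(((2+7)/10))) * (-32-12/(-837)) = -36552704/67797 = -539.15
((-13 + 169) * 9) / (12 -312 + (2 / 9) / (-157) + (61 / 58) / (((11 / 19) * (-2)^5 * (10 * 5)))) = -4.68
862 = 862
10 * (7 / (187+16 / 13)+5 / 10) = 13145 / 2447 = 5.37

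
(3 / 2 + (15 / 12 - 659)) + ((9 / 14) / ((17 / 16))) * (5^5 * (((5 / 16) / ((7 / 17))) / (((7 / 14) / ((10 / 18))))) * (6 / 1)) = 1746375 / 196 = 8910.08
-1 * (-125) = 125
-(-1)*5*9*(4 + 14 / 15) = 222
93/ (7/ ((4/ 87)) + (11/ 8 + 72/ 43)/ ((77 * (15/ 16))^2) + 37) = 21339063900/ 43423982047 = 0.49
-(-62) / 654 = 31 / 327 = 0.09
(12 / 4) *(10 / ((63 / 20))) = 200 / 21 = 9.52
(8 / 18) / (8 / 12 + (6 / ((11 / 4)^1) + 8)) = 22 / 537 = 0.04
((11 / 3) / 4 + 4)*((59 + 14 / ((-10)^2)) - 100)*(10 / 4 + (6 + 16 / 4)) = -40179 / 16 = -2511.19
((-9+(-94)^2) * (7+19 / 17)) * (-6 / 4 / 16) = -1827189 / 272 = -6717.61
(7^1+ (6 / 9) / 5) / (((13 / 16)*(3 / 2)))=5.85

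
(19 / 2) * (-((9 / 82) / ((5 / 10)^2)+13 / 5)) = -11837 / 410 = -28.87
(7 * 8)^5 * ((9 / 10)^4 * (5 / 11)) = 225834448896 / 1375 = 164243235.56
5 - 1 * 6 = -1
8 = 8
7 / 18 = 0.39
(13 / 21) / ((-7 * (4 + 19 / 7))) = -0.01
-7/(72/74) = -259/36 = -7.19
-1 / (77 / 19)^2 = -361 / 5929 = -0.06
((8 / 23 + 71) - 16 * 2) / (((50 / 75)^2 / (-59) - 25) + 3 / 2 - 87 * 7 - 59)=-961110 / 16890763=-0.06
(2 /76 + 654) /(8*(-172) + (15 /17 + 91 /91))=-422501 /887680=-0.48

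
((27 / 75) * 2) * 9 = 162 / 25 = 6.48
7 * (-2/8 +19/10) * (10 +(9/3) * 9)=8547/20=427.35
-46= -46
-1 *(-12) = 12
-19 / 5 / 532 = -1 / 140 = -0.01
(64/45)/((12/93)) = 11.02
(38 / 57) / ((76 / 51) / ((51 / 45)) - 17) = -578 / 13599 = -0.04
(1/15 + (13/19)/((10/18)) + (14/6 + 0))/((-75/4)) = -92/475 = -0.19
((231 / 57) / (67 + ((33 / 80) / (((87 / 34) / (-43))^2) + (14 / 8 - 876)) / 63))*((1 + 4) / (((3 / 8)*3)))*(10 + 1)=3090675 / 857527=3.60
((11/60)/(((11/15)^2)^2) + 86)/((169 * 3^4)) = 461239/72880236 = 0.01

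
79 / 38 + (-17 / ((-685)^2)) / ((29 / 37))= 1074970573 / 517085950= 2.08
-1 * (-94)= 94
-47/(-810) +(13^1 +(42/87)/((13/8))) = 4078249/305370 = 13.36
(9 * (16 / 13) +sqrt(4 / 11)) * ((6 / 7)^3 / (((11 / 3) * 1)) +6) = 46572 * sqrt(11) / 41503 +3353184 / 49049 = 72.09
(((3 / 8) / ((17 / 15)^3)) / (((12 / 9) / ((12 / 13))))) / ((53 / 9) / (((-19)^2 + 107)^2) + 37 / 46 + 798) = 39725214750 / 177930029350427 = 0.00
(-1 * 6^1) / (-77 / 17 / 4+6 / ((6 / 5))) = -408 / 263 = -1.55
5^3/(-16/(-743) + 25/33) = 3064875/19103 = 160.44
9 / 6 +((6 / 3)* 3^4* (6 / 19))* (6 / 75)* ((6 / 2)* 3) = 36417 / 950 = 38.33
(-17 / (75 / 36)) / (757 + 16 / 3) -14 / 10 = -80657 / 57175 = -1.41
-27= -27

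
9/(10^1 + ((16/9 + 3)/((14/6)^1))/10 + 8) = 1890/3823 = 0.49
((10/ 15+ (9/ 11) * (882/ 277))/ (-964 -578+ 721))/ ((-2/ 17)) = 0.03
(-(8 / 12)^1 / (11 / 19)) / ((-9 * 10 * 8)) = 19 / 11880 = 0.00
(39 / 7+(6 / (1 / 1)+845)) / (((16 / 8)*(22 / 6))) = 8994 / 77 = 116.81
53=53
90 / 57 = 30 / 19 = 1.58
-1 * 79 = -79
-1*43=-43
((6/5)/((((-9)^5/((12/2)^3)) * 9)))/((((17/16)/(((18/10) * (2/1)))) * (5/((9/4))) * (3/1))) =-128/516375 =-0.00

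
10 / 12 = 5 / 6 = 0.83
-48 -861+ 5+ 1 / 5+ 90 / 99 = -49659 / 55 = -902.89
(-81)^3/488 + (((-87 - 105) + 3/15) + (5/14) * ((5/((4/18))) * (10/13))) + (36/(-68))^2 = -81774918163/64169560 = -1274.36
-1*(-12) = 12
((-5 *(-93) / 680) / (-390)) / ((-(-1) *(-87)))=0.00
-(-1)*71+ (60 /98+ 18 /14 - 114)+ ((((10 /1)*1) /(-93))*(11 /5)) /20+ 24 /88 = -20472439 /501270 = -40.84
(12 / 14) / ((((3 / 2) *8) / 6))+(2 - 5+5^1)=17 / 7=2.43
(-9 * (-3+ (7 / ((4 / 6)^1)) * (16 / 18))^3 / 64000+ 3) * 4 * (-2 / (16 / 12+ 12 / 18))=-569141 / 48000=-11.86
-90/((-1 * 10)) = 9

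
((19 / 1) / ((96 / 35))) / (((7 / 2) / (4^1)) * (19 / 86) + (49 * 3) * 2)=817 / 34698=0.02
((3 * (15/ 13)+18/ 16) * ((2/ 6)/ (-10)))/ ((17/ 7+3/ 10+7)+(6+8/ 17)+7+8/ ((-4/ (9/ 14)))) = -18921/ 2712008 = -0.01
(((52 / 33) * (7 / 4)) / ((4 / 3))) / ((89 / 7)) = 637 / 3916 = 0.16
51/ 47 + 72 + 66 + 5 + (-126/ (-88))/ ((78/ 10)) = 3878519/ 26884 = 144.27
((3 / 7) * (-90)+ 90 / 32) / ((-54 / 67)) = 29815 / 672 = 44.37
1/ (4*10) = 1/ 40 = 0.02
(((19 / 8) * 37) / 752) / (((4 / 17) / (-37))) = -442187 / 24064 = -18.38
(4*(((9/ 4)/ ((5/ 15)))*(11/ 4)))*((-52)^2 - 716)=147609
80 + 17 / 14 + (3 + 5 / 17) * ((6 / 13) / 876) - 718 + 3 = -143147717 / 225862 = -633.78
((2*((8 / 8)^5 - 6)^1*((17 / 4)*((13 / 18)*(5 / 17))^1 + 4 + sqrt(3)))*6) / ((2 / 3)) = -1765 / 4 - 90*sqrt(3) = -597.13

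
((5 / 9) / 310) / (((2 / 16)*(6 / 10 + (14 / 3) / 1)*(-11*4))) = -5 / 80817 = -0.00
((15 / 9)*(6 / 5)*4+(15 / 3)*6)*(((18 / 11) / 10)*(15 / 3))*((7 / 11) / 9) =266 / 121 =2.20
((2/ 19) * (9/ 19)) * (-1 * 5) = -90/ 361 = -0.25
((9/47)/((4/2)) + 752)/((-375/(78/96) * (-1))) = 1.63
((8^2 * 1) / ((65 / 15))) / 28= 0.53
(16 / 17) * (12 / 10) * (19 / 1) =21.46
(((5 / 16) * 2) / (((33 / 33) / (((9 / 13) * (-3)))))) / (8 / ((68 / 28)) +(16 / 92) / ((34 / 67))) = -5865 / 16432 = -0.36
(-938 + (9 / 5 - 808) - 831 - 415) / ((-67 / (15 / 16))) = 44853 / 1072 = 41.84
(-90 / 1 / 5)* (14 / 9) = -28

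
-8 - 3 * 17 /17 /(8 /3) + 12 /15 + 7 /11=-3383 /440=-7.69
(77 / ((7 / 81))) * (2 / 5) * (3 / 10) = 2673 / 25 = 106.92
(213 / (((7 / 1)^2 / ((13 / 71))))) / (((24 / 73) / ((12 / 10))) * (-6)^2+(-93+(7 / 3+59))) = -8541 / 233975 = -0.04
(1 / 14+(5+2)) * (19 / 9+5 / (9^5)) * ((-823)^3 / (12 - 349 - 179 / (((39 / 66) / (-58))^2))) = 64593669550177196 / 13387741488639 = 4824.84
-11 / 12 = -0.92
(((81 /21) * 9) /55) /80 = 0.01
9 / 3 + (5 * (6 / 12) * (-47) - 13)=-255 / 2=-127.50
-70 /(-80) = 0.88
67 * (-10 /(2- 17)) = 134 /3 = 44.67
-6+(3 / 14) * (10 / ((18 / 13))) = -187 / 42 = -4.45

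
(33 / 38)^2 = 1089 / 1444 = 0.75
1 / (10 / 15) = 3 / 2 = 1.50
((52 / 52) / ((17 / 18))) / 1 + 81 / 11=1575 / 187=8.42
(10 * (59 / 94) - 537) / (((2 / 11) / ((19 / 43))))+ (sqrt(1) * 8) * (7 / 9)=-23346656 / 18189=-1283.56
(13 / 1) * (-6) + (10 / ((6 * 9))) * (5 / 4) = -8399 / 108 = -77.77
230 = 230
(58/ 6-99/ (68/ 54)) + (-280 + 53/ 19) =-670861/ 1938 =-346.16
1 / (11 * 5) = 1 / 55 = 0.02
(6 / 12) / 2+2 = 9 / 4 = 2.25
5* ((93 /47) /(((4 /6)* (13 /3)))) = 4185 /1222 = 3.42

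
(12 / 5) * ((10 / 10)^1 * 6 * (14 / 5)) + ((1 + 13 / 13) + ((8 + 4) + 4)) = 1458 / 25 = 58.32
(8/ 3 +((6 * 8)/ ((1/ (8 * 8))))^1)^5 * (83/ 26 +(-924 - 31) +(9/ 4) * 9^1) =-269543166113664319250432/ 1053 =-255976416062359277540.77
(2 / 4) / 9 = 1 / 18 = 0.06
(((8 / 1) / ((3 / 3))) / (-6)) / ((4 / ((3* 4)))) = -4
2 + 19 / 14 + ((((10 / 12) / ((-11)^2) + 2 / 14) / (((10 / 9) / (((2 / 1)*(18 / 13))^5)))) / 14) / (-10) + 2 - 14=-968573177251 / 110069809850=-8.80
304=304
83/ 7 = 11.86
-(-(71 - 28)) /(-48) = -43 /48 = -0.90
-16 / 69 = -0.23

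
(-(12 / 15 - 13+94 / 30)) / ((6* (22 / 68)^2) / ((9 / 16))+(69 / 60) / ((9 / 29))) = 471648 / 250843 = 1.88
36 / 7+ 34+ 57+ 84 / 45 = 10291 / 105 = 98.01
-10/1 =-10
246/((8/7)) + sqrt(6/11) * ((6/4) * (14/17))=21 * sqrt(66)/187 + 861/4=216.16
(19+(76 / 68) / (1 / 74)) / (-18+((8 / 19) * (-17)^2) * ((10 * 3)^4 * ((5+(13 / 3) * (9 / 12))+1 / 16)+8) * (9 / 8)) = 2527 / 22901456619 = 0.00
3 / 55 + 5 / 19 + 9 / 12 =4463 / 4180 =1.07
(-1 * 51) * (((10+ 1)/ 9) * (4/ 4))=-187/ 3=-62.33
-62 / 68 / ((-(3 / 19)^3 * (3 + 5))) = 212629 / 7344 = 28.95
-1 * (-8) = 8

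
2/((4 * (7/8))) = 4/7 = 0.57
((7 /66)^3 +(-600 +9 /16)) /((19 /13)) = -4480724053 /10924848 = -410.14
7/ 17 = 0.41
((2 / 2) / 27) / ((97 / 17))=17 / 2619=0.01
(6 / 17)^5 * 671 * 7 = 36523872 / 1419857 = 25.72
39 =39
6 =6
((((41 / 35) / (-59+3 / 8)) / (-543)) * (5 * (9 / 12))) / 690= 41 / 205006935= 0.00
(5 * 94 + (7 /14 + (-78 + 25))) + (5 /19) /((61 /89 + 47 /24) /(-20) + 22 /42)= 620318805 /1483406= 418.17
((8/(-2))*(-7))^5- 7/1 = 17210361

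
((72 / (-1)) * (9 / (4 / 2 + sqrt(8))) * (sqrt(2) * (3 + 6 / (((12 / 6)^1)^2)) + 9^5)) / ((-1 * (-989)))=19128960 / 989-19130418 * sqrt(2) / 989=-8013.69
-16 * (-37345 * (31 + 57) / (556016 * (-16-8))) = -410795 / 104253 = -3.94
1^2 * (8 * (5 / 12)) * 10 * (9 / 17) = 300 / 17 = 17.65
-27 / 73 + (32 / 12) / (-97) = -8441 / 21243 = -0.40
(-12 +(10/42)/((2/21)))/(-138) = 0.07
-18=-18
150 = 150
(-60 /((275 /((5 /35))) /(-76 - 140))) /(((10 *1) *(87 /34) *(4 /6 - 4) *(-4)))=5508 /279125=0.02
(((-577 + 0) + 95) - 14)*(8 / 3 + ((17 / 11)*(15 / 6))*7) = -486328 / 33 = -14737.21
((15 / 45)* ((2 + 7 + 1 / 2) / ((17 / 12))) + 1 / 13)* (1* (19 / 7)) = 6.28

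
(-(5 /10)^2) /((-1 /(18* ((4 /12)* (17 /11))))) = 51 /22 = 2.32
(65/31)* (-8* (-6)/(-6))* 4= -2080/31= -67.10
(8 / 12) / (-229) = -2 / 687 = -0.00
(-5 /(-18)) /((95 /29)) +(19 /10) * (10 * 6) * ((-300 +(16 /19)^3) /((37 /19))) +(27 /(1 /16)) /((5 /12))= -54912761 /3330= -16490.32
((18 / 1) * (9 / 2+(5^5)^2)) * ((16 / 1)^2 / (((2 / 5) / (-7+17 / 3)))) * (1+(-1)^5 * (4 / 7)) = -450000207360 / 7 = -64285743908.57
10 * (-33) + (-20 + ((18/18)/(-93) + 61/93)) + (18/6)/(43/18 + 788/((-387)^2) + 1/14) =-27896653311/80131001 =-348.14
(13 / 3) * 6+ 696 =722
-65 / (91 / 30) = -150 / 7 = -21.43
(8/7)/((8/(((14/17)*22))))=44/17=2.59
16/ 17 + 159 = 2719/ 17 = 159.94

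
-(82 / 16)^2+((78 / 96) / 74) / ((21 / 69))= -434781 / 16576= -26.23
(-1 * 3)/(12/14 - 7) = 21/43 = 0.49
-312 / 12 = -26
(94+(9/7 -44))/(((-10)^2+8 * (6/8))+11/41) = 14719/30499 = 0.48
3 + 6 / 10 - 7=-17 / 5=-3.40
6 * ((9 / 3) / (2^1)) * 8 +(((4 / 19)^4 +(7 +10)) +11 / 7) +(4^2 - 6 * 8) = 53433402 / 912247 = 58.57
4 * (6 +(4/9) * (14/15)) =3464/135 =25.66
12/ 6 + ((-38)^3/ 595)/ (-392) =65169/ 29155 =2.24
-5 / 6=-0.83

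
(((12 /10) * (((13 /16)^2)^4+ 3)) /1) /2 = 41101897827 /21474836480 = 1.91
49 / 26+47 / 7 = 1565 / 182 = 8.60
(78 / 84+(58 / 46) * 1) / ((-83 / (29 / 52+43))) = -1596825 / 1389752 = -1.15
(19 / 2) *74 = 703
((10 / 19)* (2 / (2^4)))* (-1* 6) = -15 / 38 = -0.39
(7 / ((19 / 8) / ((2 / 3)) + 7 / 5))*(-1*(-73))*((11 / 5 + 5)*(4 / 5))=1177344 / 1985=593.12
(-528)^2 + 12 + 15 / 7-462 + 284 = 1950341 / 7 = 278620.14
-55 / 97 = -0.57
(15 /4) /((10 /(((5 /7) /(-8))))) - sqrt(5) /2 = -sqrt(5) /2 - 15 /448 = -1.15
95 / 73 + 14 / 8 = 891 / 292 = 3.05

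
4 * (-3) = -12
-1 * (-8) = 8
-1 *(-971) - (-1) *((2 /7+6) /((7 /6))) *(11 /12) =47821 /49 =975.94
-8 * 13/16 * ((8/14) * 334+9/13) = -17431/14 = -1245.07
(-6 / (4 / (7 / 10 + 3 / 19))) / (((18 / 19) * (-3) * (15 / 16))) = 326 / 675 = 0.48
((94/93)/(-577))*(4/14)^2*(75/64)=-1175/7011704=-0.00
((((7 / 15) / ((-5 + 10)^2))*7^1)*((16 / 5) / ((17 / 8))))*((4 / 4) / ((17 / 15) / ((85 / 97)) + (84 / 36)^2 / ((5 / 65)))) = 2352 / 861475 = 0.00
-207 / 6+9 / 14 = -237 / 7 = -33.86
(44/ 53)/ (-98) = -22/ 2597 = -0.01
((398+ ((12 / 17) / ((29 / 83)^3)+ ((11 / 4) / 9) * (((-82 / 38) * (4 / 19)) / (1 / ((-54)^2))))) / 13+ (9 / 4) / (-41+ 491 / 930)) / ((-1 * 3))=-0.23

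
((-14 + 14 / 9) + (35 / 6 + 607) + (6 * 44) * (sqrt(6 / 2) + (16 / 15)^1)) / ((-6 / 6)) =-79379 / 90 - 264 * sqrt(3) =-1339.25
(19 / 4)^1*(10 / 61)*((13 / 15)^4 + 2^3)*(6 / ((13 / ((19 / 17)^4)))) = 1073539958539 / 223533516375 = 4.80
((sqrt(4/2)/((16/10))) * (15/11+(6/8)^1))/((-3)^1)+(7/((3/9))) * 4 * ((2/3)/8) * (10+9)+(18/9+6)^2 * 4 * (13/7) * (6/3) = 7587/7-155 * sqrt(2)/352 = 1083.23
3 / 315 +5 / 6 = 59 / 70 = 0.84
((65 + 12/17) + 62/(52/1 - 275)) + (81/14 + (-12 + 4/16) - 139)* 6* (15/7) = -668137479/371518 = -1798.40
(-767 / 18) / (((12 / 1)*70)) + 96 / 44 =354443 / 166320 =2.13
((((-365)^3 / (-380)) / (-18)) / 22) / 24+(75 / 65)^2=-1481078425 / 122069376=-12.13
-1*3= -3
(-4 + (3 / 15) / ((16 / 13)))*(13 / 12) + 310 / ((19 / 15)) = 4388171 / 18240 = 240.58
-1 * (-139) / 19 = 139 / 19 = 7.32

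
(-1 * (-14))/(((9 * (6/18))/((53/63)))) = 106/27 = 3.93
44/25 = 1.76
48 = 48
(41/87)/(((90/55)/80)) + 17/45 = 23.42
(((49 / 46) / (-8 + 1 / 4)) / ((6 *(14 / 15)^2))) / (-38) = 75 / 108376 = 0.00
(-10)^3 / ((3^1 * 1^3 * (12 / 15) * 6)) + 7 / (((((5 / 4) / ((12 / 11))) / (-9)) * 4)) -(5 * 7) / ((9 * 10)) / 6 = -83.25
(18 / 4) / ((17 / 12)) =54 / 17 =3.18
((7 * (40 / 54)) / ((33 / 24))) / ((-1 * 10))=-112 / 297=-0.38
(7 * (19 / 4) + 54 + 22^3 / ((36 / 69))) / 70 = 245951 / 840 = 292.80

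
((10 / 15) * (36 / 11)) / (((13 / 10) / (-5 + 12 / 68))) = -19680 / 2431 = -8.10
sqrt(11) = 3.32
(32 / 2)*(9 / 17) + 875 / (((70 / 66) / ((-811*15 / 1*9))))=-1535526981 / 17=-90325116.53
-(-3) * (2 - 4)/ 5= -6/ 5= -1.20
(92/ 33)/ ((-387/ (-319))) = 2668/ 1161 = 2.30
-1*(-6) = 6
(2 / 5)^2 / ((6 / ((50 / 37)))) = 4 / 111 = 0.04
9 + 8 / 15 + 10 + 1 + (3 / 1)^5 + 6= 4043 / 15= 269.53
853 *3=2559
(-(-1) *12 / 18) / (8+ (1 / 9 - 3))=3 / 23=0.13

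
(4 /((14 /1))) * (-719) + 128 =-542 /7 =-77.43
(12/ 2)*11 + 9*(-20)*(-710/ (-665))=-16782/ 133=-126.18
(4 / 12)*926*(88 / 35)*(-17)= -1385296 / 105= -13193.30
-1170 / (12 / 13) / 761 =-2535 / 1522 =-1.67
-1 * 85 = -85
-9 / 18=-1 / 2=-0.50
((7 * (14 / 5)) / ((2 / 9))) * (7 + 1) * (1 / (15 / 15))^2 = 3528 / 5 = 705.60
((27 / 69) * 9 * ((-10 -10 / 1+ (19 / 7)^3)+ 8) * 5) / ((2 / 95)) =105536925 / 15778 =6688.87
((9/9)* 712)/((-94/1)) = -356/47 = -7.57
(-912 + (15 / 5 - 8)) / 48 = -917 / 48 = -19.10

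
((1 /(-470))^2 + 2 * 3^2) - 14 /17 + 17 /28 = 116869936 /6571775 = 17.78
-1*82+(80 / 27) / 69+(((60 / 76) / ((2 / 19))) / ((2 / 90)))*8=4877414 / 1863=2618.04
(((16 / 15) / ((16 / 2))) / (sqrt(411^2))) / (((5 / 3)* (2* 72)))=0.00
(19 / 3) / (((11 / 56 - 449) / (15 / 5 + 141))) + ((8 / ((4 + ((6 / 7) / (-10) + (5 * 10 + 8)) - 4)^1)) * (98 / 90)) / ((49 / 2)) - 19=-21.03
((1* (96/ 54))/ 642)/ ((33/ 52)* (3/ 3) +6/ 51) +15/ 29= 29022863/ 55714365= 0.52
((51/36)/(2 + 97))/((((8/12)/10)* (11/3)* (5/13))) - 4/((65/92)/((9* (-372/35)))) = 1789459703/3303300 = 541.72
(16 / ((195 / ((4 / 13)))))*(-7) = -448 / 2535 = -0.18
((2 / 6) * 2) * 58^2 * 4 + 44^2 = 32720 / 3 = 10906.67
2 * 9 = 18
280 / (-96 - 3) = -2.83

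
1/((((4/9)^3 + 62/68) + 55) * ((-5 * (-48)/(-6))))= -12393/27760100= -0.00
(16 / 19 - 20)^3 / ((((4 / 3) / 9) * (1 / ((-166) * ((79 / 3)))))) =1423055533536 / 6859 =207472741.44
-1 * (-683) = 683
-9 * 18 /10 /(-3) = 27 /5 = 5.40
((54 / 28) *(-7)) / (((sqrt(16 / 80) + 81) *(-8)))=10935 / 524864 - 27 *sqrt(5) / 524864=0.02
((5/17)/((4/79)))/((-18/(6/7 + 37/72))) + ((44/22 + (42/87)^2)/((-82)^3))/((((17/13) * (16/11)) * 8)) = -126564805832219/286054976245248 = -0.44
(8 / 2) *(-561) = -2244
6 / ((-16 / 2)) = -3 / 4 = -0.75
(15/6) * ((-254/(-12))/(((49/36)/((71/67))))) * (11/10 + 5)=251.31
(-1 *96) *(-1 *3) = 288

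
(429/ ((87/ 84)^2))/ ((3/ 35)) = 3923920/ 841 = 4665.78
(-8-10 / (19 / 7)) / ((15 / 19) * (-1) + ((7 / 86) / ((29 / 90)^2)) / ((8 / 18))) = -5352124 / 446345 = -11.99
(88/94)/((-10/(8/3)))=-176/705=-0.25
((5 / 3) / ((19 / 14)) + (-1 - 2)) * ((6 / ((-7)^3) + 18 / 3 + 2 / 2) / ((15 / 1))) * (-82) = 3967078 / 58653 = 67.64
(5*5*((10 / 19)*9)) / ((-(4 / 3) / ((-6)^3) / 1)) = 364500 / 19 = 19184.21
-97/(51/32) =-3104/51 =-60.86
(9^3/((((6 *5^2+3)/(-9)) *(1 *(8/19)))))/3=-4617/136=-33.95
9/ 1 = 9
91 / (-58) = -1.57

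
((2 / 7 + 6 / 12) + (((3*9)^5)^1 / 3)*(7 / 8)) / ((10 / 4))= 46873105 / 28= 1674039.46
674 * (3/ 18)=337/ 3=112.33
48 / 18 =8 / 3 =2.67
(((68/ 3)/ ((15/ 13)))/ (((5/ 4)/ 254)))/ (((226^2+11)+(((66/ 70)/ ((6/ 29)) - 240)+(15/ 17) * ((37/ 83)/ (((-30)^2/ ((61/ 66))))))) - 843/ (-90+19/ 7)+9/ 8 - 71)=238487111454592/ 3034527890619545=0.08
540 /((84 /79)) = 3555 /7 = 507.86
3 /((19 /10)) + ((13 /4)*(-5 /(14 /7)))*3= -3465 /152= -22.80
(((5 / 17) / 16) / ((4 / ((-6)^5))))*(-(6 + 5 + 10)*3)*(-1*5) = -382725 / 34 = -11256.62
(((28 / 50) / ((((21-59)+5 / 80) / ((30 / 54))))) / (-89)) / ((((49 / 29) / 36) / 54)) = 200448 / 1890805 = 0.11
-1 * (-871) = 871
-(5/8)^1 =-5/8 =-0.62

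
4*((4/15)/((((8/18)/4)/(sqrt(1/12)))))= 8*sqrt(3)/5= 2.77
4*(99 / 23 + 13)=1592 / 23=69.22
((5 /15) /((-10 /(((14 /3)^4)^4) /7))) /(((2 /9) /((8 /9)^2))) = -41975197623.01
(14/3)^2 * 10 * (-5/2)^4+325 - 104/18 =52957/6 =8826.17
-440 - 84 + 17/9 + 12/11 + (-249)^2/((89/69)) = 418938122/8811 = 47547.17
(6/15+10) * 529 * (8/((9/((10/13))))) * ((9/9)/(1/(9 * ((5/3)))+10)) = 169280/453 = 373.69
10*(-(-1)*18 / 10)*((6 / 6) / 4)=4.50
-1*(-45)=45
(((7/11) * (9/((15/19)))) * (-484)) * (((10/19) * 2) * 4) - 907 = -15691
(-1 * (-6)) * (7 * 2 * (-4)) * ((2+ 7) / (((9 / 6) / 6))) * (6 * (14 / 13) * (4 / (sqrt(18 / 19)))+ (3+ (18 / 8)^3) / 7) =-677376 * sqrt(38) / 13 - 24867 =-346069.01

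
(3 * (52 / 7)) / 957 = 52 / 2233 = 0.02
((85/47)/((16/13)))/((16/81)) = 89505/12032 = 7.44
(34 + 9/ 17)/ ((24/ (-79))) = -46373/ 408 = -113.66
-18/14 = -1.29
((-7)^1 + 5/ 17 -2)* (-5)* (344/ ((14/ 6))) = 763680/ 119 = 6417.48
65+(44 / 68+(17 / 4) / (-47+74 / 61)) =12450323 / 189924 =65.55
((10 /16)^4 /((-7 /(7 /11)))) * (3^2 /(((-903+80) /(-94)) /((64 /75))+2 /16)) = -264375 /21991904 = -0.01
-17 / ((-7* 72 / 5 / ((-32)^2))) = 10880 / 63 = 172.70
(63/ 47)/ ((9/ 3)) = 21/ 47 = 0.45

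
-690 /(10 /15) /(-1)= 1035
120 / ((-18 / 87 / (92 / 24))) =-6670 / 3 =-2223.33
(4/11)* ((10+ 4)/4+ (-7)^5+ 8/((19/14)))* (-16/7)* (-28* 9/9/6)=-40851776/627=-65154.35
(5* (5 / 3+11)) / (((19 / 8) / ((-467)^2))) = 17447120 / 3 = 5815706.67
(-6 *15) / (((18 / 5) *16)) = -25 / 16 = -1.56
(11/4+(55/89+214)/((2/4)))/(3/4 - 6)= -153787/1869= -82.28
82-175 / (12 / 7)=-241 / 12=-20.08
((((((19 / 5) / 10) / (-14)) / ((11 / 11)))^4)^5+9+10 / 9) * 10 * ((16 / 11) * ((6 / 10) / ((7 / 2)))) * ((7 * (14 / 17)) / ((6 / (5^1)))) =72610962330826920910000000000000338309761117913623740200409 / 599510643655718739656250000000000000000000000000000000000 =121.12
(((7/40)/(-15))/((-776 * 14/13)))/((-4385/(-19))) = 247/4083312000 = 0.00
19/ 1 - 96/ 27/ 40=851/ 45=18.91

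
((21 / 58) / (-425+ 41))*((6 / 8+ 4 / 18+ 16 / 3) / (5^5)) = -1589 / 835200000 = -0.00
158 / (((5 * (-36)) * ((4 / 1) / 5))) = -79 / 72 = -1.10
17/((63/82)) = 1394/63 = 22.13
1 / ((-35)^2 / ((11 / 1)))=11 / 1225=0.01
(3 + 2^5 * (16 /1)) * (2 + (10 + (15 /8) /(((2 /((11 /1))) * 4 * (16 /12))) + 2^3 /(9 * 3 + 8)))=13069979 /1792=7293.52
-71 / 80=-0.89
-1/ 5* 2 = -2/ 5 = -0.40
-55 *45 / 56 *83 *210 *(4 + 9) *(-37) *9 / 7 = 13339272375 / 28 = 476402584.82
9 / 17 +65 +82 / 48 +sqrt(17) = sqrt(17) +27433 / 408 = 71.36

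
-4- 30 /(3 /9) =-94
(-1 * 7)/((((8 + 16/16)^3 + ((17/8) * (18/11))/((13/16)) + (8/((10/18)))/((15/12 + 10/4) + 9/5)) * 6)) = -37037/23361066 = -0.00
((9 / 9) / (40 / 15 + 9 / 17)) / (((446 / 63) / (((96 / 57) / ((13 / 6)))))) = 308448 / 8978203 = 0.03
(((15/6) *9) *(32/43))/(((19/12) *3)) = 2880/817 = 3.53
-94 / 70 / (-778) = 47 / 27230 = 0.00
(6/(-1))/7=-6/7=-0.86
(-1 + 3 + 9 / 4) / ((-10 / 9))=-153 / 40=-3.82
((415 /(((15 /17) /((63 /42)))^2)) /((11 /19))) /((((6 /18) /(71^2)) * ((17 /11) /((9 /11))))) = 3648892563 /220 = 16585875.29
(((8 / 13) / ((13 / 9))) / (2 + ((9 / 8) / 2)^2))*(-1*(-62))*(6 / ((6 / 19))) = 216.66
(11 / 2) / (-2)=-11 / 4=-2.75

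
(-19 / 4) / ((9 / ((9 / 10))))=-19 / 40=-0.48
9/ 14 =0.64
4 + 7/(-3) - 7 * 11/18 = -47/18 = -2.61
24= 24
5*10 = 50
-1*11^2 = -121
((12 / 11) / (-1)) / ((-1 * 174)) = 2 / 319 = 0.01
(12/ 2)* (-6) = -36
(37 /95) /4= 37 /380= 0.10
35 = 35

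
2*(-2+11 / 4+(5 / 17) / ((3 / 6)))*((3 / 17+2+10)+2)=21931 / 578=37.94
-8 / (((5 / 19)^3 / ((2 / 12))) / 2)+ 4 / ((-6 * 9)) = -494098 / 3375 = -146.40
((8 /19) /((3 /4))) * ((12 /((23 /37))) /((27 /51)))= 80512 /3933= 20.47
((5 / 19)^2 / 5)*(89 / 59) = 445 / 21299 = 0.02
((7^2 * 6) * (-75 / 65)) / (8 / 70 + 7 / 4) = -68600 / 377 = -181.96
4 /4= 1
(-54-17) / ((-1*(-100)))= -0.71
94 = 94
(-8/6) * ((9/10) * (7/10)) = -21/25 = -0.84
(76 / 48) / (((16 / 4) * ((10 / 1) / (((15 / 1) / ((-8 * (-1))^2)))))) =19 / 2048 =0.01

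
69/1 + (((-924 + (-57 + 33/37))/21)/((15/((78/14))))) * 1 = 468341/9065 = 51.66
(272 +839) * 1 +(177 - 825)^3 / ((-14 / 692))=94145843809 / 7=13449406258.43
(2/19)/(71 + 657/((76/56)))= 2/10547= 0.00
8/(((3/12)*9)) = 32/9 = 3.56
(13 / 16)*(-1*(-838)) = 5447 / 8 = 680.88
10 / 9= 1.11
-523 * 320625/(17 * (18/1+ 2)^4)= -268299/4352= -61.65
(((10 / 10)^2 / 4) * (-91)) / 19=-91 / 76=-1.20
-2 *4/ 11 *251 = -2008/ 11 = -182.55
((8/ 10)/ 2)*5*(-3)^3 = -54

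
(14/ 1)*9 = 126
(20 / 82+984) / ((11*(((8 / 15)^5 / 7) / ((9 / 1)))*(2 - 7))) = -26126.84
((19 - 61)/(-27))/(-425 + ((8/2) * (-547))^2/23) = 322/42998121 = 0.00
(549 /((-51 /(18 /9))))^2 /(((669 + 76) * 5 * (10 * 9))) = 7442 /5382625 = 0.00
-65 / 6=-10.83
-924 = -924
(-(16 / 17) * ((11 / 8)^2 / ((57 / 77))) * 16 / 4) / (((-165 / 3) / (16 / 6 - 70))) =-171094 / 14535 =-11.77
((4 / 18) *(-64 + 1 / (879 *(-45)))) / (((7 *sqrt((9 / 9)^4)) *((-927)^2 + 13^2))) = -2531521 / 1070919466785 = -0.00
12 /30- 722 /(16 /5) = -9009 /40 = -225.22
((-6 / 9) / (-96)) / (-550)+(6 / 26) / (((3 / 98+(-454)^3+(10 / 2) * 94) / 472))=-0.00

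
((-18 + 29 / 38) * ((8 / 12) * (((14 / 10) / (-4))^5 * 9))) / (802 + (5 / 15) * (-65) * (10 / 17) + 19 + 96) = 0.00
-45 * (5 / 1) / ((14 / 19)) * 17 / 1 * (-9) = 654075 / 14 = 46719.64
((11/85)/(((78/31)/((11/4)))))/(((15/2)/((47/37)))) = 176297/7359300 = 0.02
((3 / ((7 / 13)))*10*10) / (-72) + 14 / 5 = -4.94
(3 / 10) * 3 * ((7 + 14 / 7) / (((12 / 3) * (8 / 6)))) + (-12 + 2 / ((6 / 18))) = -717 / 160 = -4.48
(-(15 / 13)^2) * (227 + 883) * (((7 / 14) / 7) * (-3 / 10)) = 74925 / 2366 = 31.67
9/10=0.90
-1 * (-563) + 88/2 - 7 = 600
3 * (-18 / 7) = -54 / 7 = -7.71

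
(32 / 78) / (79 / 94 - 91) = -1504 / 330525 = -0.00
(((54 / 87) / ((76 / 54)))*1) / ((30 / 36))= 1458 / 2755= 0.53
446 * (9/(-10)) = -2007/5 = -401.40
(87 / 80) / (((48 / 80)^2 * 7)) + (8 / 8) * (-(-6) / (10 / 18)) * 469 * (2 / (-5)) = -17015447 / 8400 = -2025.65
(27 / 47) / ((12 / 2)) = 9 / 94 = 0.10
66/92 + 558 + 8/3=77471/138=561.38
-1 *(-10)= 10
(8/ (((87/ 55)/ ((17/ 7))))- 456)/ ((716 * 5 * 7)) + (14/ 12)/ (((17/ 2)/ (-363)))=-3232779547/ 64861545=-49.84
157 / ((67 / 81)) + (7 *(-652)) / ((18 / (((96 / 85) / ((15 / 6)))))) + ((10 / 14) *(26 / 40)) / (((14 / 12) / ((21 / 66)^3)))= 136934431889 / 1819210800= 75.27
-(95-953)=858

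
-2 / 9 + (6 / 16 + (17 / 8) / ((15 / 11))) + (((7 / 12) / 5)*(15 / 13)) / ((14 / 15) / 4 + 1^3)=78799 / 43290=1.82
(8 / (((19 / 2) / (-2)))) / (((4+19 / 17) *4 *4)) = -34 / 1653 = -0.02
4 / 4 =1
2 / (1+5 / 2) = 4 / 7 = 0.57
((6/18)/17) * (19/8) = 19/408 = 0.05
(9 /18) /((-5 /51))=-51 /10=-5.10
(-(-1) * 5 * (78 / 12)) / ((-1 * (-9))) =65 / 18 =3.61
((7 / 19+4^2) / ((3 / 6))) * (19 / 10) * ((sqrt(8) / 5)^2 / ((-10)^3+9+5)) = -0.02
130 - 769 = -639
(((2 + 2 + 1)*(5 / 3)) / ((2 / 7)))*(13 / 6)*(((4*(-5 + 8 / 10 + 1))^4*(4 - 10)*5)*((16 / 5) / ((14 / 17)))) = -14831058944 / 75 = -197747452.59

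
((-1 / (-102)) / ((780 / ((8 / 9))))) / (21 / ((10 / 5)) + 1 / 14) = 7 / 6623370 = 0.00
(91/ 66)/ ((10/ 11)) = 91/ 60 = 1.52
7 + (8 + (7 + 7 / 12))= 22.58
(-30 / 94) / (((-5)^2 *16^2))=-3 / 60160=-0.00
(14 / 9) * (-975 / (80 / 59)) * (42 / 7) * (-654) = 8778315 / 2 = 4389157.50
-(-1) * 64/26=32/13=2.46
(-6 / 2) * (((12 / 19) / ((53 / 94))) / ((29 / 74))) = -250416 / 29203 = -8.58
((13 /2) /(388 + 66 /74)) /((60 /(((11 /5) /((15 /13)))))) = 68783 /129501000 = 0.00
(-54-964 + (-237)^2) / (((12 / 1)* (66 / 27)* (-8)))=-165453 / 704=-235.02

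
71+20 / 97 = 6907 / 97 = 71.21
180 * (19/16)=855/4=213.75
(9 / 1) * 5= 45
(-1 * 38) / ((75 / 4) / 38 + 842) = -0.05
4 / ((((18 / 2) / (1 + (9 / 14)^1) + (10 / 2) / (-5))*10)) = 46 / 515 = 0.09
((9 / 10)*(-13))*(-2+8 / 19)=351 / 19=18.47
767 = 767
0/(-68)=0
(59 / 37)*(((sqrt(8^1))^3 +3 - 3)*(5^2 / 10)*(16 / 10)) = 3776*sqrt(2) / 37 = 144.33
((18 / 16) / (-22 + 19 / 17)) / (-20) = 153 / 56800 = 0.00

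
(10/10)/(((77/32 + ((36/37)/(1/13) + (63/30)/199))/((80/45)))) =18849280/159734763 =0.12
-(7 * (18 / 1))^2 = -15876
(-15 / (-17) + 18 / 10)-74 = -6062 / 85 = -71.32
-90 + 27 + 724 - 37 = 624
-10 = -10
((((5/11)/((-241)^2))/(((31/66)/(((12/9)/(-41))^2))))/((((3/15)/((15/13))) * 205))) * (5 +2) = 5600/1613209242203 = 0.00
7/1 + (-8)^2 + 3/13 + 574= 645.23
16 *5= 80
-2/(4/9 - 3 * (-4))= -9/56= -0.16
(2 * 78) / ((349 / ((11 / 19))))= 0.26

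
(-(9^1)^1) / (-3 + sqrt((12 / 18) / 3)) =27 * sqrt(2) / 79 + 243 / 79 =3.56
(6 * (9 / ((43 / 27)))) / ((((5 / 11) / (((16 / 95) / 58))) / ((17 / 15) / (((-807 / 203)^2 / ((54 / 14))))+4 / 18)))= 23156320176 / 214306146625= 0.11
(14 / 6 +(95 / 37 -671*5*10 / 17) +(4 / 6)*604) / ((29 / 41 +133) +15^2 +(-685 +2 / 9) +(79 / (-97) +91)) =17627873535 / 2655332306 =6.64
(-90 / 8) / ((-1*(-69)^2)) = 5 / 2116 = 0.00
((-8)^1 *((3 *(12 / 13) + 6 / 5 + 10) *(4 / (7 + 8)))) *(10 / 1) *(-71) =4125952 / 195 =21158.73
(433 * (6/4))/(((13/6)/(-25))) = -97425/13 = -7494.23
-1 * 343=-343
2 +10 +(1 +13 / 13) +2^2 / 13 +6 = 264 / 13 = 20.31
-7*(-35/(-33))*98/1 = -24010/33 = -727.58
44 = 44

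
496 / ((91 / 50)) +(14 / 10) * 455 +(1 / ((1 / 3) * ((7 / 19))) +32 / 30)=1254076 / 1365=918.74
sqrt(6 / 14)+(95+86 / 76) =96.79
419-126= 293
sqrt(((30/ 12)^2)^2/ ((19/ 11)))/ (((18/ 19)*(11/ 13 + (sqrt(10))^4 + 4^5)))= 325*sqrt(209)/ 1052856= 0.00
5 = 5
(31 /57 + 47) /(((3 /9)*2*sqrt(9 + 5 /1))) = 1355*sqrt(14) /266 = 19.06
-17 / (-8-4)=17 / 12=1.42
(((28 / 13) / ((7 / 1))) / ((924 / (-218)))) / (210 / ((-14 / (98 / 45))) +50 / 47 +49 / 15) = 51230 / 19996977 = 0.00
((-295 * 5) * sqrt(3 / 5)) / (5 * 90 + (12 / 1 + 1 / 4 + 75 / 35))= -8260 * sqrt(15) / 13003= -2.46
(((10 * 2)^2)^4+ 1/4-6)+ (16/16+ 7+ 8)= 102400000041/4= 25600000010.25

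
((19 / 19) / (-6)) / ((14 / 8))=-2 / 21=-0.10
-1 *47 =-47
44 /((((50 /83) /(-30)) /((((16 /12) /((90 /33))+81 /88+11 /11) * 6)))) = -31676.12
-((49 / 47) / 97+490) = -2233959 / 4559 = -490.01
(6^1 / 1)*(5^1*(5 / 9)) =50 / 3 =16.67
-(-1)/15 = 1/15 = 0.07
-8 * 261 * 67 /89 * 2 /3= -93264 /89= -1047.91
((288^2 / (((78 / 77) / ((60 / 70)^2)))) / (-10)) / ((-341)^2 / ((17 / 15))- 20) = -46531584 / 793463125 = -0.06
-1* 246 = -246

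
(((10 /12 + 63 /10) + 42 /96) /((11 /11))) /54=1817 /12960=0.14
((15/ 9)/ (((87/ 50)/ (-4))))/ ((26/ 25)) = -12500/ 3393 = -3.68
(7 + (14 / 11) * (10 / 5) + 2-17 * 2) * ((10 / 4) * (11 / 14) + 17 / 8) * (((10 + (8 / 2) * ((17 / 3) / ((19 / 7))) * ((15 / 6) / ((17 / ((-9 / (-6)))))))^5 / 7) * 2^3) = -1716688212890625 / 70243019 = -24439271.51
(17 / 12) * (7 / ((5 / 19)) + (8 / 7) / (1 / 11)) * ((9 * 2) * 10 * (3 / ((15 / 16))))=1118736 / 35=31963.89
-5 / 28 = -0.18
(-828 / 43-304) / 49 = -13900 / 2107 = -6.60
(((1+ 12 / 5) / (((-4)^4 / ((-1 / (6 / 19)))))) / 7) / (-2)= 323 / 107520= 0.00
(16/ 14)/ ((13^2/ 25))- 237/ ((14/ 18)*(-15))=121159/ 5915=20.48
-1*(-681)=681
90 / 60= 3 / 2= 1.50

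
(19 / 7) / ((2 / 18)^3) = 13851 / 7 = 1978.71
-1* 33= -33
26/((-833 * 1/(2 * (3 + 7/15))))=-2704/12495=-0.22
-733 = -733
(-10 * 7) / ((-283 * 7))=10 / 283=0.04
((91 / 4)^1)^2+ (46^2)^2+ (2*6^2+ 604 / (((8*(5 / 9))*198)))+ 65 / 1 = 3940737899 / 880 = 4478111.25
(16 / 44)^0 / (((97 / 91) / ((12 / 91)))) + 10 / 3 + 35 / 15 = 1685 / 291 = 5.79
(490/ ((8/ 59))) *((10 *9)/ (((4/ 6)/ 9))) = 17562825/ 4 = 4390706.25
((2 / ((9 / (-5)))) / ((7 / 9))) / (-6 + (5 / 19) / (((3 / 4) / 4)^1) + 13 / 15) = 2850 / 7441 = 0.38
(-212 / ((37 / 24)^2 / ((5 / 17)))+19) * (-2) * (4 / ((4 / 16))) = 5387936 / 23273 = 231.51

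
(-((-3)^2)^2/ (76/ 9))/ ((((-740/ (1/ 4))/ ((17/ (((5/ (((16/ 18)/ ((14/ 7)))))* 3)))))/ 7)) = 3213/ 281200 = 0.01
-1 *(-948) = 948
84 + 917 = 1001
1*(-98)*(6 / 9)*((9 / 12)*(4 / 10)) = -98 / 5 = -19.60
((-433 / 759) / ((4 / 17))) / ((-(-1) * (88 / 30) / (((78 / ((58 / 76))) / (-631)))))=27272505 / 203704468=0.13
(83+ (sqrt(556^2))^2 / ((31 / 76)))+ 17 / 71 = 1668281066 / 2201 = 757965.05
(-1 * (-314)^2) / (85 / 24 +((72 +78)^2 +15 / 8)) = -1183152 / 270065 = -4.38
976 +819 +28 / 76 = 34112 / 19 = 1795.37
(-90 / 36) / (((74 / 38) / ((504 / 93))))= -7980 / 1147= -6.96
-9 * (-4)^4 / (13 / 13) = -2304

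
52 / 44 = 13 / 11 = 1.18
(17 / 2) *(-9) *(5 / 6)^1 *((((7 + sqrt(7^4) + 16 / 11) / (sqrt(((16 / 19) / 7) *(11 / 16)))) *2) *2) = -161160 *sqrt(1463) / 121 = -50944.12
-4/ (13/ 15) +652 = 8416/ 13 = 647.38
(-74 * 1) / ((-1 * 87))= 74 / 87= 0.85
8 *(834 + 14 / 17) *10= 1135360 / 17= 66785.88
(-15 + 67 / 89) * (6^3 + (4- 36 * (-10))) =-735440 / 89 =-8263.37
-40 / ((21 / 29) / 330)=-127600 / 7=-18228.57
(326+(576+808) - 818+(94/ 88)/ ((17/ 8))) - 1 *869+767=147824/ 187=790.50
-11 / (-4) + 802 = 804.75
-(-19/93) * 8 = 152/93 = 1.63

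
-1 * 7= -7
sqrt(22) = 4.69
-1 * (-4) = 4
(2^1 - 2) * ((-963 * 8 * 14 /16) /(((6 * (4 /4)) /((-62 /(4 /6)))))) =0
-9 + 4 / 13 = -113 / 13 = -8.69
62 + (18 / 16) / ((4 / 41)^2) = 23065 / 128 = 180.20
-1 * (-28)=28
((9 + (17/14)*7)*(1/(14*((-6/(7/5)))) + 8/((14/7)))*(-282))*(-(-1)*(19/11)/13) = -1493989/572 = -2611.87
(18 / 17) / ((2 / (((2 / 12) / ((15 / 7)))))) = 0.04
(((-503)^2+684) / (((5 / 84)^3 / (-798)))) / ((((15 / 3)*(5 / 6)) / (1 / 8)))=-89993366239392 / 3125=-28797877196.61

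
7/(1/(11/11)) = 7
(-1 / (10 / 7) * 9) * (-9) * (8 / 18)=25.20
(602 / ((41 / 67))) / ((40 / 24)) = 121002 / 205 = 590.25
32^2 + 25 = 1049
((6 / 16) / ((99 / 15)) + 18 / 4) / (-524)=-401 / 46112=-0.01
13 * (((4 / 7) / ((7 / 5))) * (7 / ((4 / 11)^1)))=715 / 7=102.14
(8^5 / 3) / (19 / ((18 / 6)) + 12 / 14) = 229376 / 151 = 1519.05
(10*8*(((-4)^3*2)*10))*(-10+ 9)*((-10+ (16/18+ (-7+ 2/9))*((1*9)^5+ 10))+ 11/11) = -320533299200/9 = -35614811022.22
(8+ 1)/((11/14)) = 11.45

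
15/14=1.07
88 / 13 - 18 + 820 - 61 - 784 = -471 / 13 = -36.23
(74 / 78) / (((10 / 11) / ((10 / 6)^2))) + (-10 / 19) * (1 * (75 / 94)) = 1554005 / 626886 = 2.48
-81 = -81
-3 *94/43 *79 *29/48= -107677/344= -313.01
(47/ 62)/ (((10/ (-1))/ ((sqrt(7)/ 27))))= -47 * sqrt(7)/ 16740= -0.01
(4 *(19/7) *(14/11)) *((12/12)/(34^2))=0.01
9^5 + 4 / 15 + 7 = 885844 / 15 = 59056.27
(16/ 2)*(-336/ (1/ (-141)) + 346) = 381776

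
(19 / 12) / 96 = 19 / 1152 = 0.02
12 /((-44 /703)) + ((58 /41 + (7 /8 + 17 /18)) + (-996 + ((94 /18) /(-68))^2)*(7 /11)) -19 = -12919375613 /15356304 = -841.31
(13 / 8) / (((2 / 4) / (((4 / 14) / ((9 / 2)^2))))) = 26 / 567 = 0.05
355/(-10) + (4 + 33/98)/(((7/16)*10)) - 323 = -245251/686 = -357.51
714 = 714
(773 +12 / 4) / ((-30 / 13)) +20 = -4744 / 15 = -316.27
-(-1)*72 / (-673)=-72 / 673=-0.11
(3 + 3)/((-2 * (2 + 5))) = -3/7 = -0.43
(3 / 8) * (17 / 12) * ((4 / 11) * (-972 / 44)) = -4131 / 968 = -4.27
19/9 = 2.11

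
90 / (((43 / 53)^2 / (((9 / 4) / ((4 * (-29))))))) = -1137645 / 428968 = -2.65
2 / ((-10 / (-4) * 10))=2 / 25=0.08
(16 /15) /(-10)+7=6.89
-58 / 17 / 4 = -29 / 34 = -0.85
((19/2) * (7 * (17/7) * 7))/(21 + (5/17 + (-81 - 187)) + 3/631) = -24253747/5292726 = -4.58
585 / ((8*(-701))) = -585 / 5608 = -0.10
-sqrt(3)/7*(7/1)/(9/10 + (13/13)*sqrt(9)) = -10*sqrt(3)/39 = -0.44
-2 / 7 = -0.29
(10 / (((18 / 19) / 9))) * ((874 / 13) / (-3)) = -83030 / 39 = -2128.97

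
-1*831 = -831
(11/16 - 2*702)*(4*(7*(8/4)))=-157171/2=-78585.50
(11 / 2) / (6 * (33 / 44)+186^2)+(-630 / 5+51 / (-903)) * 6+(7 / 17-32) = -25364193376 / 32191047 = -787.93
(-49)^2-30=2371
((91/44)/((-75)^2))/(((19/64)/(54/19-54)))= -157248/2481875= -0.06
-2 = -2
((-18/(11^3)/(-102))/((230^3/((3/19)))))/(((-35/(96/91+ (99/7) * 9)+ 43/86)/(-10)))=-6183/81676645763350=-0.00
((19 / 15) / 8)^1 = 19 / 120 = 0.16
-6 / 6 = -1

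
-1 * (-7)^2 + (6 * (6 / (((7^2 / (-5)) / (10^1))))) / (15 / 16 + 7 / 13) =-1111507 / 15043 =-73.89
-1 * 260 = -260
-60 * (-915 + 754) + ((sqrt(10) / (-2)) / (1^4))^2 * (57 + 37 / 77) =754885 / 77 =9803.70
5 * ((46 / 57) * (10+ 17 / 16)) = 6785 / 152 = 44.64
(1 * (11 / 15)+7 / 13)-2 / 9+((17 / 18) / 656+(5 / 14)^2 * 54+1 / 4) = 102655699 / 12536160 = 8.19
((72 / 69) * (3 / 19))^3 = 373248 / 83453453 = 0.00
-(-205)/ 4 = 205/ 4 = 51.25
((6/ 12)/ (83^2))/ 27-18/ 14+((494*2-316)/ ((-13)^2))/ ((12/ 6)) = 309138169/ 440083098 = 0.70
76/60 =19/15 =1.27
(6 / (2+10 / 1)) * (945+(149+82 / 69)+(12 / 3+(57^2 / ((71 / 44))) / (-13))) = 30070024 / 63687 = 472.15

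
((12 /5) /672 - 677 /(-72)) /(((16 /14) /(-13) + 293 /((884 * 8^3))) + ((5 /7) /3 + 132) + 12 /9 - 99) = 1341077504 /4916459655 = 0.27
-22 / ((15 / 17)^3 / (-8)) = 864688 / 3375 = 256.20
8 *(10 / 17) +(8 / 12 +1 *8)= 13.37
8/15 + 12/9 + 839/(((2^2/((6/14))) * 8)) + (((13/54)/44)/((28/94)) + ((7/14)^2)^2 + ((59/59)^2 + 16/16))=5050853/332640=15.18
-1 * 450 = -450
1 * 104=104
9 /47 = 0.19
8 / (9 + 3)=2 / 3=0.67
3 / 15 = 1 / 5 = 0.20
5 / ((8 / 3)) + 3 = 39 / 8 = 4.88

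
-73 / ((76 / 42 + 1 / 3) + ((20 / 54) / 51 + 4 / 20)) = -3518235 / 113264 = -31.06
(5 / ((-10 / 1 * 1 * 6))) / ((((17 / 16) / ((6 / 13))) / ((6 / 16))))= -3 / 221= -0.01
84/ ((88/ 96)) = 1008/ 11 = 91.64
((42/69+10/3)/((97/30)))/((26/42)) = 57120/29003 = 1.97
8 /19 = 0.42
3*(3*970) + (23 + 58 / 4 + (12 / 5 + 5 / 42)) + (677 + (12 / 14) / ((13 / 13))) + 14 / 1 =993497 / 105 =9461.88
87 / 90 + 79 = 2399 / 30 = 79.97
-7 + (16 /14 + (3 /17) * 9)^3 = 22532012 /1685159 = 13.37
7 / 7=1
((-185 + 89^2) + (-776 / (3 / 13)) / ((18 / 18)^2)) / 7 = 13120 / 21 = 624.76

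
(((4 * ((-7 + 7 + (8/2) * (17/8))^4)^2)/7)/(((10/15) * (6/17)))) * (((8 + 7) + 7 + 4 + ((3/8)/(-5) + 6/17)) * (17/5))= 2119046765124893/358400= 5912518875.91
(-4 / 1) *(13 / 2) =-26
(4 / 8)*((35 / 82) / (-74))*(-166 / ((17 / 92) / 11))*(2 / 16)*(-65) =-47772725 / 206312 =-231.56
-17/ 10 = -1.70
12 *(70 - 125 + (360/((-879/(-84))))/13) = -2392980/3809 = -628.24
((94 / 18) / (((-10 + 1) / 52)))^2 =5973136 / 6561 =910.40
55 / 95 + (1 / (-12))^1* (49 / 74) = 0.52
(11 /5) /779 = 11 /3895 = 0.00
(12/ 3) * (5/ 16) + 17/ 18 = 79/ 36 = 2.19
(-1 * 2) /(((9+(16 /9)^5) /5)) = -590490 /1580017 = -0.37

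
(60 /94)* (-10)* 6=-1800 /47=-38.30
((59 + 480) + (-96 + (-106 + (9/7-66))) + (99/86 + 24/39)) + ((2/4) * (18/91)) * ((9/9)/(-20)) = 3063849/11180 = 274.05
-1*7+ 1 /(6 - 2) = -27 /4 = -6.75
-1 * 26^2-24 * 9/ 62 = -21064/ 31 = -679.48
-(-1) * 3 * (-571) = -1713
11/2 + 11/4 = 33/4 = 8.25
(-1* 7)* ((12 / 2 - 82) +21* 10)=-938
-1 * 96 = -96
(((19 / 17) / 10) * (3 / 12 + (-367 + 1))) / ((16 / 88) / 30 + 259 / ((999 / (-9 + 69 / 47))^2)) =-2024291591091 / 1029184216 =-1966.89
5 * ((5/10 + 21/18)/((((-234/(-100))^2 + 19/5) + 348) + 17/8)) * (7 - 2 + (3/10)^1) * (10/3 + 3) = 12587500/16173027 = 0.78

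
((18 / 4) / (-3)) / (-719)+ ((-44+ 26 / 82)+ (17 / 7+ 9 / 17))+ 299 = 1812072949 / 7016002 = 258.28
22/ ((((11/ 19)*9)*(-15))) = -38/ 135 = -0.28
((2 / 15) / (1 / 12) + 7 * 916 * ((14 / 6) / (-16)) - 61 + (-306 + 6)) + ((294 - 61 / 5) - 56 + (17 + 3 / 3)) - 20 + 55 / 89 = -5714149 / 5340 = -1070.07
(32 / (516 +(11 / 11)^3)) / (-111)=-32 / 57387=-0.00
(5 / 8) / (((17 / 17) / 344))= 215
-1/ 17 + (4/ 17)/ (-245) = -249/ 4165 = -0.06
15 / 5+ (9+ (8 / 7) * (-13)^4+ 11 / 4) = 914365 / 28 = 32655.89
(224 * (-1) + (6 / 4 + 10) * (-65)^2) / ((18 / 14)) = 677089 / 18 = 37616.06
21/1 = 21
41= 41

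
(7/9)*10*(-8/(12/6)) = -280/9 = -31.11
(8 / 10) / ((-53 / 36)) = -144 / 265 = -0.54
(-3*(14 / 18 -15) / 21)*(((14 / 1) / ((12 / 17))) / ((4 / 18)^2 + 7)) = 3264 / 571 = 5.72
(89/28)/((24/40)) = 445/84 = 5.30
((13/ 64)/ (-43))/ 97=-13/ 266944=-0.00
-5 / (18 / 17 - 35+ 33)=5.31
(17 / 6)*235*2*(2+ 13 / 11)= 139825 / 33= 4237.12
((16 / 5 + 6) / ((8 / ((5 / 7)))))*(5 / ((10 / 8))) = 23 / 7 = 3.29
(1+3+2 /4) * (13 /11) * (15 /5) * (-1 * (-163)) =57213 /22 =2600.59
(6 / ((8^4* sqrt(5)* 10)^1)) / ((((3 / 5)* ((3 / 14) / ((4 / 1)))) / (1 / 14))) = sqrt(5) / 15360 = 0.00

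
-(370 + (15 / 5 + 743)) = -1116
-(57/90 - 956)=28661/30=955.37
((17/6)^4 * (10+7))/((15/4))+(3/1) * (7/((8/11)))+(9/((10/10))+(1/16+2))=6455813/19440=332.09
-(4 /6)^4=-16 /81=-0.20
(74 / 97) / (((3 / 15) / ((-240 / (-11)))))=88800 / 1067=83.22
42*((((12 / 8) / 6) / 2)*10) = 105 / 2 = 52.50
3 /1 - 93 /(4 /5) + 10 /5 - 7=-473 /4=-118.25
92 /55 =1.67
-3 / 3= -1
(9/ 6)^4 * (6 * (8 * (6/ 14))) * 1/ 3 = 243/ 7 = 34.71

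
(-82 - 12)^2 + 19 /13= 8837.46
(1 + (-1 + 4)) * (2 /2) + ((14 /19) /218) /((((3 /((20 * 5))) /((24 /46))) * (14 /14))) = 193332 /47633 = 4.06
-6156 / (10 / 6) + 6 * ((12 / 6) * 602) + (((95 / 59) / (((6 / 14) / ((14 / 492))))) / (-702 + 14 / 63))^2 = 16481999229516092453 / 4668592575744320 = 3530.40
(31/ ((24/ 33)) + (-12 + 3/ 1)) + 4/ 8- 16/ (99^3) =264891499/ 7762392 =34.12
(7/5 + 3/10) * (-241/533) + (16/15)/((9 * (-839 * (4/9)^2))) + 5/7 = -1724717/31303090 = -0.06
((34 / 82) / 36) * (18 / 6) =17 / 492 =0.03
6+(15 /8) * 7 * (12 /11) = 447 /22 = 20.32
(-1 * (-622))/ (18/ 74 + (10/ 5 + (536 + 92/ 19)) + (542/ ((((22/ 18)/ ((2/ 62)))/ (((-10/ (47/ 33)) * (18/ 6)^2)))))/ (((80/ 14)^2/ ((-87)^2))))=-50967724960/ 17125308098739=-0.00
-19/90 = -0.21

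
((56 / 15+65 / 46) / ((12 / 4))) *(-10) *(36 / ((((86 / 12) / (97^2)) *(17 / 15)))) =-12028089240 / 16813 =-715404.11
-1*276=-276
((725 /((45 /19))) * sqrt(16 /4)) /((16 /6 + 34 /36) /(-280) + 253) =617120 /255011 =2.42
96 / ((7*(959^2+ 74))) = 32 / 2146095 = 0.00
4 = 4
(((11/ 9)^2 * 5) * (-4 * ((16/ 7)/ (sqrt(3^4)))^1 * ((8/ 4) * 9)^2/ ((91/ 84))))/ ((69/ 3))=-619520/ 6279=-98.67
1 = 1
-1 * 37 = -37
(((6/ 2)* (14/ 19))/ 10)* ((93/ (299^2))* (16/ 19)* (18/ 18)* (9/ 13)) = 281232/ 2097794465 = 0.00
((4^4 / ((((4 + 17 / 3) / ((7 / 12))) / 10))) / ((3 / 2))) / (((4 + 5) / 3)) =8960 / 261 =34.33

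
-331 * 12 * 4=-15888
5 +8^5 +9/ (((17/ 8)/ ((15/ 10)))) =557249/ 17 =32779.35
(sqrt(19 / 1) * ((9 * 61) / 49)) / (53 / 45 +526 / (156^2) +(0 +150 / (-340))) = 567819720 * sqrt(19) / 38426143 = 64.41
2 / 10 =1 / 5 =0.20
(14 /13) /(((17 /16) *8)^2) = 56 /3757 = 0.01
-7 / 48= -0.15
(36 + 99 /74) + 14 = 3799 /74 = 51.34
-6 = -6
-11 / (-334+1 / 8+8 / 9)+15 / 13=369921 / 311675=1.19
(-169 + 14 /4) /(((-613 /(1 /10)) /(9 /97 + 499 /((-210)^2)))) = 147395293 /52444602000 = 0.00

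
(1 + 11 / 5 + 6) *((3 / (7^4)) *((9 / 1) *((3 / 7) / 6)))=621 / 84035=0.01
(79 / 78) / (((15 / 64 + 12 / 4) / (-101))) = -255328 / 8073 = -31.63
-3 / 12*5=-5 / 4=-1.25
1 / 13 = 0.08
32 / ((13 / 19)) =608 / 13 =46.77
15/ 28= 0.54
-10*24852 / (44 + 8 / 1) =-62130 / 13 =-4779.23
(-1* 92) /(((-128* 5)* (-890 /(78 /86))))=-897 /6123200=-0.00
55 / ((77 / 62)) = 44.29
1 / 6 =0.17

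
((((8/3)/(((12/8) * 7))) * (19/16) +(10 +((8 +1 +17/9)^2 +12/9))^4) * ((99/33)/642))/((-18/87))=-2488222587665817887/386903928348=-6431112.24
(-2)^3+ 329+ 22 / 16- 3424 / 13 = 6135 / 104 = 58.99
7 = 7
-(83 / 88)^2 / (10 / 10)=-6889 / 7744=-0.89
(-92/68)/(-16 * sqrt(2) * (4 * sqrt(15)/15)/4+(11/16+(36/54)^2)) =2699280/57903683+2543616 * sqrt(30)/57903683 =0.29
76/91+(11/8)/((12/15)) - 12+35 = 74413/2912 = 25.55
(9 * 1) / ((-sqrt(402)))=-3 * sqrt(402) / 134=-0.45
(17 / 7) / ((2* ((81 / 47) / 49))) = 5593 / 162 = 34.52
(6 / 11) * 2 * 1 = 12 / 11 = 1.09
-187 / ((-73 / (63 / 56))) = 1683 / 584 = 2.88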